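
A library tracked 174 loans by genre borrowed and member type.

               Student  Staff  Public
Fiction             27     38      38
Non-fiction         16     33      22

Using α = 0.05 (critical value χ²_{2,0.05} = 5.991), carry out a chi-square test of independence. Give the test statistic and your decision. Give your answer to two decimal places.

1.60; fail to reject H₀

Row totals: 103, 71. Column totals: 43, 71, 60. Grand total N = 174.
Expected counts (row total × column total / N):
  Fiction, Student: 103×43/174 = 25.454
  Fiction, Staff: 103×71/174 = 42.029
  Fiction, Public: 103×60/174 = 35.517
  Non-fiction, Student: 71×43/174 = 17.546
  Non-fiction, Staff: 71×71/174 = 28.971
  Non-fiction, Public: 71×60/174 = 24.483
Contributions (O − E)²/E:
  (27 − 25.454)²/25.454 = 0.0939
  (38 − 42.029)²/42.029 = 0.3862
  (38 − 35.517)²/35.517 = 0.1736
  (16 − 17.546)²/17.546 = 0.1362
  (33 − 28.971)²/28.971 = 0.5603
  (22 − 24.483)²/24.483 = 0.2518
χ² = 0.0939 + 0.3862 + 0.1736 + 0.1362 + 0.5603 + 0.2518 = 1.60
df = (2−1)(3−1) = 2. Since 1.60 < 5.991, fail to reject the null hypothesis of independence at α = 0.05.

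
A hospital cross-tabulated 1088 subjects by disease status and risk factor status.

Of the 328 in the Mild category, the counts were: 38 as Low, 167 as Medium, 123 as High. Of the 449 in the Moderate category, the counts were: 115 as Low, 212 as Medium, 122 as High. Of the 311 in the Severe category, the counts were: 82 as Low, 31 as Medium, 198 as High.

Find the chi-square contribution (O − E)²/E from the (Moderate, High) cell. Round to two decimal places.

Row total (Moderate) = 449; column total (High) = 443; N = 1088.
Expected count E = 449 × 443 / 1088 = 182.8189.
Contribution = (O − E)²/E = (122 − 182.8189)² / 182.8189 = 20.23.

20.23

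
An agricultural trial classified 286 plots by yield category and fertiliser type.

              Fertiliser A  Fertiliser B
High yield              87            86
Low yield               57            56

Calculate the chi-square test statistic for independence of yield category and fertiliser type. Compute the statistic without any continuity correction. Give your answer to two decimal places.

Row totals: 173, 113. Column totals: 144, 142. Grand total N = 286.
Expected counts (row total × column total / N):
  High yield, Fertiliser A: 173×144/286 = 87.105
  High yield, Fertiliser B: 173×142/286 = 85.895
  Low yield, Fertiliser A: 113×144/286 = 56.895
  Low yield, Fertiliser B: 113×142/286 = 56.105
Contributions (O − E)²/E:
  (87 − 87.105)²/87.105 = 0.0001
  (86 − 85.895)²/85.895 = 0.0001
  (57 − 56.895)²/56.895 = 0.0002
  (56 − 56.105)²/56.105 = 0.0002
χ² = 0.0001 + 0.0001 + 0.0002 + 0.0002 = 0.00

0.00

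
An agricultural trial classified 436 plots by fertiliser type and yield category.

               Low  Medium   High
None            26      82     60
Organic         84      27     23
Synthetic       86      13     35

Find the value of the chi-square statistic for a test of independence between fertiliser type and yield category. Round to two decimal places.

Row totals: 168, 134, 134. Column totals: 196, 122, 118. Grand total N = 436.
Expected counts (row total × column total / N):
  None, Low: 168×196/436 = 75.523
  None, Medium: 168×122/436 = 47.009
  None, High: 168×118/436 = 45.468
  Organic, Low: 134×196/436 = 60.239
  Organic, Medium: 134×122/436 = 37.495
  Organic, High: 134×118/436 = 36.266
  Synthetic, Low: 134×196/436 = 60.239
  Synthetic, Medium: 134×122/436 = 37.495
  Synthetic, High: 134×118/436 = 36.266
Contributions (O − E)²/E:
  (26 − 75.523)²/75.523 = 32.4739
  (82 − 47.009)²/47.009 = 26.0454
  (60 − 45.468)²/45.468 = 4.6446
  (84 − 60.239)²/60.239 = 9.3724
  (27 − 37.495)²/37.495 = 2.9376
  (23 − 36.266)²/36.266 = 4.8527
  (86 − 60.239)²/60.239 = 11.0166
  (13 − 37.495)²/37.495 = 16.0023
  (35 − 36.266)²/36.266 = 0.0442
χ² = 32.4739 + 26.0454 + 4.6446 + 9.3724 + 2.9376 + 4.8527 + 11.0166 + 16.0023 + 0.0442 = 107.39

107.39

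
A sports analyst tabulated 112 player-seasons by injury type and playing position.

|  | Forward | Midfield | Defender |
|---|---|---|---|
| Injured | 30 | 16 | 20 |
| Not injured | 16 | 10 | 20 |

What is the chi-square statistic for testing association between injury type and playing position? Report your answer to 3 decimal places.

2.142

Row totals: 66, 46. Column totals: 46, 26, 40. Grand total N = 112.
Expected counts (row total × column total / N):
  Injured, Forward: 66×46/112 = 27.1071
  Injured, Midfield: 66×26/112 = 15.3214
  Injured, Defender: 66×40/112 = 23.5714
  Not injured, Forward: 46×46/112 = 18.8929
  Not injured, Midfield: 46×26/112 = 10.6786
  Not injured, Defender: 46×40/112 = 16.4286
Contributions (O − E)²/E:
  (30 − 27.1071)²/27.1071 = 0.3087
  (16 − 15.3214)²/15.3214 = 0.0301
  (20 − 23.5714)²/23.5714 = 0.5411
  (16 − 18.8929)²/18.8929 = 0.4430
  (10 − 10.6786)²/10.6786 = 0.0431
  (20 − 16.4286)²/16.4286 = 0.7764
χ² = 0.3087 + 0.0301 + 0.5411 + 0.4430 + 0.0431 + 0.7764 = 2.142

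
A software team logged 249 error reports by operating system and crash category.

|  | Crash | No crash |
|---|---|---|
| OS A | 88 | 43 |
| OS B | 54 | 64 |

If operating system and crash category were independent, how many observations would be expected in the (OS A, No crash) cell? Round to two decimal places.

Row total (OS A) = 131; column total (No crash) = 107; grand total N = 249.
Expected count = (row total × column total) / N = 131 × 107 / 249 = 56.29.

56.29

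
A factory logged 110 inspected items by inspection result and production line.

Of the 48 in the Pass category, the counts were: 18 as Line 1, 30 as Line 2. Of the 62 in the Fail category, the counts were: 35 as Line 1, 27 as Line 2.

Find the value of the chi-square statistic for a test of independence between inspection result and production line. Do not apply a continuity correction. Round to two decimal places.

3.89

Row totals: 48, 62. Column totals: 53, 57. Grand total N = 110.
Expected counts (row total × column total / N):
  Pass, Line 1: 48×53/110 = 23.127
  Pass, Line 2: 48×57/110 = 24.873
  Fail, Line 1: 62×53/110 = 29.873
  Fail, Line 2: 62×57/110 = 32.127
Contributions (O − E)²/E:
  (18 − 23.127)²/23.127 = 1.1366
  (30 − 24.873)²/24.873 = 1.0568
  (35 − 29.873)²/29.873 = 0.8799
  (27 − 32.127)²/32.127 = 0.8182
χ² = 1.1366 + 1.0568 + 0.8799 + 0.8182 = 3.89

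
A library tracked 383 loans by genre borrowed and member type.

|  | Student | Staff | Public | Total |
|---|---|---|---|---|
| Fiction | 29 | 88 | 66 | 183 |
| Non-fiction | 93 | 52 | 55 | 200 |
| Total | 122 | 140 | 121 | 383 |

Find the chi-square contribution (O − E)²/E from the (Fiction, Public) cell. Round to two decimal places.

1.16

Row total (Fiction) = 183; column total (Public) = 121; N = 383.
Expected count E = 183 × 121 / 383 = 57.815.
Contribution = (O − E)²/E = (66 − 57.815)² / 57.815 = 1.16.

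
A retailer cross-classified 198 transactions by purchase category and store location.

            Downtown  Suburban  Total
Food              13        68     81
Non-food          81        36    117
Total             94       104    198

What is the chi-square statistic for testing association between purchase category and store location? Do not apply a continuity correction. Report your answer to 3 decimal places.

54.287

Grand total N = 198.
Expected counts (row total × column total / N):
  Food, Downtown: 81×94/198 = 38.4545
  Food, Suburban: 81×104/198 = 42.5455
  Non-food, Downtown: 117×94/198 = 55.5455
  Non-food, Suburban: 117×104/198 = 61.4545
Contributions (O − E)²/E:
  (13 − 38.4545)²/38.4545 = 16.8493
  (68 − 42.5455)²/42.5455 = 15.2291
  (81 − 55.5455)²/55.5455 = 11.6649
  (36 − 61.4545)²/61.4545 = 10.5433
χ² = 16.8493 + 15.2291 + 11.6649 + 10.5433 = 54.287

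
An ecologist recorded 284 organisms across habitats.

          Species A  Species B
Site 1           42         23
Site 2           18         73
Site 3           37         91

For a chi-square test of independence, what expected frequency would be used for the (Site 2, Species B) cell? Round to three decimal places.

Row total (Site 2) = 91; column total (Species B) = 187; grand total N = 284.
Expected count = (row total × column total) / N = 91 × 187 / 284 = 59.919.

59.919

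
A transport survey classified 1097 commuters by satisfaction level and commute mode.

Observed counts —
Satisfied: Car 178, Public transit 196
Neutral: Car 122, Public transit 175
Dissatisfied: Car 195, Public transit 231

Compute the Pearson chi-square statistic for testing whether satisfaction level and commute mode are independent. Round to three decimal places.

Row totals: 374, 297, 426. Column totals: 495, 602. Grand total N = 1097.
Expected counts (row total × column total / N):
  Satisfied, Car: 374×495/1097 = 168.7603
  Satisfied, Public transit: 374×602/1097 = 205.2397
  Neutral, Car: 297×495/1097 = 134.0155
  Neutral, Public transit: 297×602/1097 = 162.9845
  Dissatisfied, Car: 426×495/1097 = 192.2242
  Dissatisfied, Public transit: 426×602/1097 = 233.7758
Contributions (O − E)²/E:
  (178 − 168.7603)²/168.7603 = 0.5059
  (196 − 205.2397)²/205.2397 = 0.4160
  (122 − 134.0155)²/134.0155 = 1.0773
  (175 − 162.9845)²/162.9845 = 0.8858
  (195 − 192.2242)²/192.2242 = 0.0401
  (231 − 233.7758)²/233.7758 = 0.0330
χ² = 0.5059 + 0.4160 + 1.0773 + 0.8858 + 0.0401 + 0.0330 = 2.958

2.958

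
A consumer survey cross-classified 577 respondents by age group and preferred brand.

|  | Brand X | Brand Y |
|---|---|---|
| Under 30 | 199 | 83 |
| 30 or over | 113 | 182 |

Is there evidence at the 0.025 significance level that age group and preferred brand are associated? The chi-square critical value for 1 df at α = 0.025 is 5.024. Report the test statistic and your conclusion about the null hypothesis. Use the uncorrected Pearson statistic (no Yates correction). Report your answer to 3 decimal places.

60.428; reject H₀

Row totals: 282, 295. Column totals: 312, 265. Grand total N = 577.
Expected counts (row total × column total / N):
  Under 30, Brand X: 282×312/577 = 152.4853
  Under 30, Brand Y: 282×265/577 = 129.5147
  30 or over, Brand X: 295×312/577 = 159.5147
  30 or over, Brand Y: 295×265/577 = 135.4853
Contributions (O − E)²/E:
  (199 − 152.4853)²/152.4853 = 14.1890
  (83 − 129.5147)²/129.5147 = 16.7056
  (113 − 159.5147)²/159.5147 = 13.5637
  (182 − 135.4853)²/135.4853 = 15.9694
χ² = 14.1890 + 16.7056 + 13.5637 + 15.9694 = 60.428
df = (2−1)(2−1) = 1. Since 60.428 > 5.024, reject the null hypothesis of independence at α = 0.025.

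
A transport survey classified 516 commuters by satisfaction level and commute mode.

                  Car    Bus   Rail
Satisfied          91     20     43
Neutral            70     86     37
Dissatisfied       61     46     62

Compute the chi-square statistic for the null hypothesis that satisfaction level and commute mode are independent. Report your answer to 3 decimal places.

Row totals: 154, 193, 169. Column totals: 222, 152, 142. Grand total N = 516.
Expected counts (row total × column total / N):
  Satisfied, Car: 154×222/516 = 66.2558
  Satisfied, Bus: 154×152/516 = 45.3643
  Satisfied, Rail: 154×142/516 = 42.3798
  Neutral, Car: 193×222/516 = 83.0349
  Neutral, Bus: 193×152/516 = 56.8527
  Neutral, Rail: 193×142/516 = 53.1124
  Dissatisfied, Car: 169×222/516 = 72.7093
  Dissatisfied, Bus: 169×152/516 = 49.7829
  Dissatisfied, Rail: 169×142/516 = 46.5078
Contributions (O − E)²/E:
  (91 − 66.2558)²/66.2558 = 9.2411
  (20 − 45.3643)²/45.3643 = 14.1818
  (43 − 42.3798)²/42.3798 = 0.0091
  (70 − 83.0349)²/83.0349 = 2.0462
  (86 − 56.8527)²/56.8527 = 14.9433
  (37 − 53.1124)²/53.1124 = 4.8879
  (61 − 72.7093)²/72.7093 = 1.8857
  (46 − 49.7829)²/49.7829 = 0.2875
  (62 − 46.5078)²/46.5078 = 5.1606
χ² = 9.2411 + 14.1818 + 0.0091 + 2.0462 + 14.9433 + 4.8879 + 1.8857 + 0.2875 + 5.1606 = 52.643

52.643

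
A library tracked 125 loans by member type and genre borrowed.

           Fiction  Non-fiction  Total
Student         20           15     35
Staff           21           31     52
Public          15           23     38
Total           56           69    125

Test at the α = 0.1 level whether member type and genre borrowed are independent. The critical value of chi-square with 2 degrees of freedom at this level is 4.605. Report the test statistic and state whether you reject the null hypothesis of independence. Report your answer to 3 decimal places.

3.002; fail to reject H₀

Grand total N = 125.
Expected counts (row total × column total / N):
  Student, Fiction: 35×56/125 = 15.6800
  Student, Non-fiction: 35×69/125 = 19.3200
  Staff, Fiction: 52×56/125 = 23.2960
  Staff, Non-fiction: 52×69/125 = 28.7040
  Public, Fiction: 38×56/125 = 17.0240
  Public, Non-fiction: 38×69/125 = 20.9760
Contributions (O − E)²/E:
  (20 − 15.6800)²/15.6800 = 1.1902
  (15 − 19.3200)²/19.3200 = 0.9660
  (21 − 23.2960)²/23.2960 = 0.2263
  (31 − 28.7040)²/28.7040 = 0.1837
  (15 − 17.0240)²/17.0240 = 0.2406
  (23 − 20.9760)²/20.9760 = 0.1953
χ² = 1.1902 + 0.9660 + 0.2263 + 0.1837 + 0.2406 + 0.1953 = 3.002
df = (3−1)(2−1) = 2. Since 3.002 < 4.605, fail to reject the null hypothesis of independence at α = 0.1.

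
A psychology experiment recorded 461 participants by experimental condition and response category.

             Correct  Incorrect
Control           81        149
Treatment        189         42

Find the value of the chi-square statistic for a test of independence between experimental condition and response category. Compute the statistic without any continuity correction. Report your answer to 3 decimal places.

103.141

Row totals: 230, 231. Column totals: 270, 191. Grand total N = 461.
Expected counts (row total × column total / N):
  Control, Correct: 230×270/461 = 134.7072
  Control, Incorrect: 230×191/461 = 95.2928
  Treatment, Correct: 231×270/461 = 135.2928
  Treatment, Incorrect: 231×191/461 = 95.7072
Contributions (O − E)²/E:
  (81 − 134.7072)²/134.7072 = 21.4128
  (149 − 95.2928)²/95.2928 = 30.2695
  (189 − 135.2928)²/135.2928 = 21.3202
  (42 − 95.7072)²/95.7072 = 30.1384
χ² = 21.4128 + 30.2695 + 21.3202 + 30.1384 = 103.141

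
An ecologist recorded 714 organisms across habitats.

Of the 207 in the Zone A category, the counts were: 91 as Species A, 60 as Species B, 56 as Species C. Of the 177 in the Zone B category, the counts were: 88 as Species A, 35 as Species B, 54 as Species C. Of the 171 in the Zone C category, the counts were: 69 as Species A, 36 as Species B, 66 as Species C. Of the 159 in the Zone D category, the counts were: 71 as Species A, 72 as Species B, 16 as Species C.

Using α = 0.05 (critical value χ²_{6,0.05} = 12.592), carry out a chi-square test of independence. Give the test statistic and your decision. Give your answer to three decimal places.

Row totals: 207, 177, 171, 159. Column totals: 319, 203, 192. Grand total N = 714.
Expected counts (row total × column total / N):
  Zone A, Species A: 207×319/714 = 92.48319
  Zone A, Species B: 207×203/714 = 58.85294
  Zone A, Species C: 207×192/714 = 55.66387
  Zone B, Species A: 177×319/714 = 79.07983
  Zone B, Species B: 177×203/714 = 50.32353
  Zone B, Species C: 177×192/714 = 47.59664
  Zone C, Species A: 171×319/714 = 76.39916
  Zone C, Species B: 171×203/714 = 48.61765
  Zone C, Species C: 171×192/714 = 45.98319
  Zone D, Species A: 159×319/714 = 71.03782
  Zone D, Species B: 159×203/714 = 45.20588
  Zone D, Species C: 159×192/714 = 42.75630
Contributions (O − E)²/E:
  (91 − 92.48319)²/92.48319 = 0.0238
  (60 − 58.85294)²/58.85294 = 0.0224
  (56 − 55.66387)²/55.66387 = 0.0020
  (88 − 79.07983)²/79.07983 = 1.0062
  (35 − 50.32353)²/50.32353 = 4.6660
  (54 − 47.59664)²/47.59664 = 0.8615
  (69 − 76.39916)²/76.39916 = 0.7166
  (36 − 48.61765)²/48.61765 = 3.2746
  (66 − 45.98319)²/45.98319 = 8.7135
  (71 − 71.03782)²/71.03782 = 0.0000
  (72 − 45.20588)²/45.20588 = 15.8812
  (16 − 42.75630)²/42.75630 = 16.7437
χ² = 0.0238 + 0.0224 + 0.0020 + 1.0062 + 4.6660 + 0.8615 + 0.7166 + 3.2746 + 8.7135 + 0.0000 + 15.8812 + 16.7437 = 51.912
df = (4−1)(3−1) = 6. Since 51.912 > 12.592, reject the null hypothesis of independence at α = 0.05.

51.912; reject H₀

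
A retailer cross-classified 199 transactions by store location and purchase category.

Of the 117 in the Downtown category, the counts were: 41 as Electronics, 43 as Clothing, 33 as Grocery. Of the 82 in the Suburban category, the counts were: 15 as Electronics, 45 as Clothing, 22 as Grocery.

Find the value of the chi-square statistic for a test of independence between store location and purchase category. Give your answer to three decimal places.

8.422

Row totals: 117, 82. Column totals: 56, 88, 55. Grand total N = 199.
Expected counts (row total × column total / N):
  Downtown, Electronics: 117×56/199 = 32.9246
  Downtown, Clothing: 117×88/199 = 51.7387
  Downtown, Grocery: 117×55/199 = 32.3367
  Suburban, Electronics: 82×56/199 = 23.0754
  Suburban, Clothing: 82×88/199 = 36.2613
  Suburban, Grocery: 82×55/199 = 22.6633
Contributions (O − E)²/E:
  (41 − 32.9246)²/32.9246 = 1.9806
  (43 − 51.7387)²/51.7387 = 1.4760
  (33 − 32.3367)²/32.3367 = 0.0136
  (15 − 23.0754)²/23.0754 = 2.8260
  (45 − 36.2613)²/36.2613 = 2.1060
  (22 − 22.6633)²/22.6633 = 0.0194
χ² = 1.9806 + 1.4760 + 0.0136 + 2.8260 + 2.1060 + 0.0194 = 8.422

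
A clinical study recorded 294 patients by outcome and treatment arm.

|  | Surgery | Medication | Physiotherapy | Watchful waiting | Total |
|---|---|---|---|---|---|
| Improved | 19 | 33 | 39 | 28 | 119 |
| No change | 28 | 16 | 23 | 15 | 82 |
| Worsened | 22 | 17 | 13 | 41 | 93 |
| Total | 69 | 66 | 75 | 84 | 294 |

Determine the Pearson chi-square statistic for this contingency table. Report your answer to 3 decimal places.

Grand total N = 294.
Expected counts (row total × column total / N):
  Improved, Surgery: 119×69/294 = 27.9286
  Improved, Medication: 119×66/294 = 26.7143
  Improved, Physiotherapy: 119×75/294 = 30.3571
  Improved, Watchful waiting: 119×84/294 = 34.0000
  No change, Surgery: 82×69/294 = 19.2449
  No change, Medication: 82×66/294 = 18.4082
  No change, Physiotherapy: 82×75/294 = 20.9184
  No change, Watchful waiting: 82×84/294 = 23.4286
  Worsened, Surgery: 93×69/294 = 21.8265
  Worsened, Medication: 93×66/294 = 20.8776
  Worsened, Physiotherapy: 93×75/294 = 23.7245
  Worsened, Watchful waiting: 93×84/294 = 26.5714
Contributions (O − E)²/E:
  (19 − 27.9286)²/27.9286 = 2.8544
  (33 − 26.7143)²/26.7143 = 1.4790
  (39 − 30.3571)²/30.3571 = 2.4607
  (28 − 34.0000)²/34.0000 = 1.0588
  (28 − 19.2449)²/19.2449 = 3.9830
  (16 − 18.4082)²/18.4082 = 0.3150
  (23 − 20.9184)²/20.9184 = 0.2071
  (15 − 23.4286)²/23.4286 = 3.0322
  (22 − 21.8265)²/21.8265 = 0.0014
  (17 − 20.8776)²/20.8776 = 0.7202
  (13 − 23.7245)²/23.7245 = 4.8479
  (41 − 26.5714)²/26.5714 = 7.8349
χ² = 2.8544 + 1.4790 + 2.4607 + 1.0588 + 3.9830 + 0.3150 + 0.2071 + 3.0322 + 0.0014 + 0.7202 + 4.8479 + 7.8349 = 28.795

28.795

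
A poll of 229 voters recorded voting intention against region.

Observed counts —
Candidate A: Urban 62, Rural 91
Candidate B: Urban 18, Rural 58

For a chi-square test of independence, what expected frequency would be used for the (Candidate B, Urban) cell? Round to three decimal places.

26.550

Row total (Candidate B) = 76; column total (Urban) = 80; grand total N = 229.
Expected count = (row total × column total) / N = 76 × 80 / 229 = 26.550.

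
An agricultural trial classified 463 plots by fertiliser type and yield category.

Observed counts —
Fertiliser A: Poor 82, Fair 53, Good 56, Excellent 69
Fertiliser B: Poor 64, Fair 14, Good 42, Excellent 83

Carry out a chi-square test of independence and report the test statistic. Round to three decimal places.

21.519

Row totals: 260, 203. Column totals: 146, 67, 98, 152. Grand total N = 463.
Expected counts (row total × column total / N):
  Fertiliser A, Poor: 260×146/463 = 81.9870
  Fertiliser A, Fair: 260×67/463 = 37.6242
  Fertiliser A, Good: 260×98/463 = 55.0324
  Fertiliser A, Excellent: 260×152/463 = 85.3564
  Fertiliser B, Poor: 203×146/463 = 64.0130
  Fertiliser B, Fair: 203×67/463 = 29.3758
  Fertiliser B, Good: 203×98/463 = 42.9676
  Fertiliser B, Excellent: 203×152/463 = 66.6436
Contributions (O − E)²/E:
  (82 − 81.9870)²/81.9870 = 0.0000
  (53 − 37.6242)²/37.6242 = 6.2836
  (56 − 55.0324)²/55.0324 = 0.0170
  (69 − 85.3564)²/85.3564 = 3.1343
  (64 − 64.0130)²/64.0130 = 0.0000
  (14 − 29.3758)²/29.3758 = 8.0480
  (42 − 42.9676)²/42.9676 = 0.0218
  (83 − 66.6436)²/66.6436 = 4.0144
χ² = 0.0000 + 6.2836 + 0.0170 + 3.1343 + 0.0000 + 8.0480 + 0.0218 + 4.0144 = 21.519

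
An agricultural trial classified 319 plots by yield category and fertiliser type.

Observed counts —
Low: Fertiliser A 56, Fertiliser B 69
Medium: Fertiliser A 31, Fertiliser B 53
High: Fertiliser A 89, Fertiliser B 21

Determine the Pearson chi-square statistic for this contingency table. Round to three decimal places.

46.231

Row totals: 125, 84, 110. Column totals: 176, 143. Grand total N = 319.
Expected counts (row total × column total / N):
  Low, Fertiliser A: 125×176/319 = 68.9655
  Low, Fertiliser B: 125×143/319 = 56.0345
  Medium, Fertiliser A: 84×176/319 = 46.3448
  Medium, Fertiliser B: 84×143/319 = 37.6552
  High, Fertiliser A: 110×176/319 = 60.6897
  High, Fertiliser B: 110×143/319 = 49.3103
Contributions (O − E)²/E:
  (56 − 68.9655)²/68.9655 = 2.4375
  (69 − 56.0345)²/56.0345 = 3.0000
  (31 − 46.3448)²/46.3448 = 5.0807
  (53 − 37.6552)²/37.6552 = 6.2531
  (89 − 60.6897)²/60.6897 = 13.2061
  (21 − 49.3103)²/49.3103 = 16.2537
χ² = 2.4375 + 3.0000 + 5.0807 + 6.2531 + 13.2061 + 16.2537 = 46.231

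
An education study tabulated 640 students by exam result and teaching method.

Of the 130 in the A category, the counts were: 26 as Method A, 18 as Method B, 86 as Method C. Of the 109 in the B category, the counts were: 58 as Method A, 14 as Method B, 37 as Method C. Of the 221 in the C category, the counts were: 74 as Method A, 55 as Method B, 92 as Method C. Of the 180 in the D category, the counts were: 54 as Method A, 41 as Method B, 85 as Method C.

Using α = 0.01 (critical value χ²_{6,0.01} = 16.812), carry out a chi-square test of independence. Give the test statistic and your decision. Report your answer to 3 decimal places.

44.659; reject H₀

Row totals: 130, 109, 221, 180. Column totals: 212, 128, 300. Grand total N = 640.
Expected counts (row total × column total / N):
  A, Method A: 130×212/640 = 43.0625
  A, Method B: 130×128/640 = 26.0000
  A, Method C: 130×300/640 = 60.9375
  B, Method A: 109×212/640 = 36.1063
  B, Method B: 109×128/640 = 21.8000
  B, Method C: 109×300/640 = 51.0938
  C, Method A: 221×212/640 = 73.2062
  C, Method B: 221×128/640 = 44.2000
  C, Method C: 221×300/640 = 103.5938
  D, Method A: 180×212/640 = 59.6250
  D, Method B: 180×128/640 = 36.0000
  D, Method C: 180×300/640 = 84.3750
Contributions (O − E)²/E:
  (26 − 43.0625)²/43.0625 = 6.7606
  (18 − 26.0000)²/26.0000 = 2.4615
  (86 − 60.9375)²/60.9375 = 10.3078
  (58 − 36.1063)²/36.1063 = 13.2756
  (14 − 21.8000)²/21.8000 = 2.7908
  (37 − 51.0938)²/51.0938 = 3.8877
  (74 − 73.2062)²/73.2062 = 0.0086
  (55 − 44.2000)²/44.2000 = 2.6389
  (92 − 103.5938)²/103.5938 = 1.2975
  (54 − 59.6250)²/59.6250 = 0.5307
  (41 − 36.0000)²/36.0000 = 0.6944
  (85 − 84.3750)²/84.3750 = 0.0046
χ² = 6.7606 + 2.4615 + 10.3078 + 13.2756 + 2.7908 + 3.8877 + 0.0086 + 2.6389 + 1.2975 + 0.5307 + 0.6944 + 0.0046 = 44.659
df = (4−1)(3−1) = 6. Since 44.659 > 16.812, reject the null hypothesis of independence at α = 0.01.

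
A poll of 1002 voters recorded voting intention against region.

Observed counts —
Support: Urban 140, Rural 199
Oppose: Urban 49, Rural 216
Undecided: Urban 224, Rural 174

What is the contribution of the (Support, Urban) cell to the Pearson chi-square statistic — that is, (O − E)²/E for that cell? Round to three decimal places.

Row total (Support) = 339; column total (Urban) = 413; N = 1002.
Expected count E = 339 × 413 / 1002 = 139.7275.
Contribution = (O − E)²/E = (140 − 139.7275)² / 139.7275 = 0.001.

0.001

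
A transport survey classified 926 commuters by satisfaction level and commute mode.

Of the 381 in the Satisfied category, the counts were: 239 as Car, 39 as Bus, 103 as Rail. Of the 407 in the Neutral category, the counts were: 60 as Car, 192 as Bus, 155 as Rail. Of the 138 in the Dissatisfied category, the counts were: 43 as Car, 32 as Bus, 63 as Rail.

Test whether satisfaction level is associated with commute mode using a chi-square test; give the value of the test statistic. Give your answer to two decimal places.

Row totals: 381, 407, 138. Column totals: 342, 263, 321. Grand total N = 926.
Expected counts (row total × column total / N):
  Satisfied, Car: 381×342/926 = 140.715
  Satisfied, Bus: 381×263/926 = 108.211
  Satisfied, Rail: 381×321/926 = 132.075
  Neutral, Car: 407×342/926 = 150.317
  Neutral, Bus: 407×263/926 = 115.595
  Neutral, Rail: 407×321/926 = 141.087
  Dissatisfied, Car: 138×342/926 = 50.968
  Dissatisfied, Bus: 138×263/926 = 39.194
  Dissatisfied, Rail: 138×321/926 = 47.838
Contributions (O − E)²/E:
  (239 − 140.715)²/140.715 = 68.6490
  (39 − 108.211)²/108.211 = 44.2669
  (103 − 132.075)²/132.075 = 6.4006
  (60 − 150.317)²/150.317 = 54.2664
  (192 − 115.595)²/115.595 = 50.5015
  (155 − 141.087)²/141.087 = 1.3720
  (43 − 50.968)²/50.968 = 1.2457
  (32 − 39.194)²/39.194 = 1.3204
  (63 − 47.838)²/47.838 = 4.8055
χ² = 68.6490 + 44.2669 + 6.4006 + 54.2664 + 50.5015 + 1.3720 + 1.2457 + 1.3204 + 4.8055 = 232.83

232.83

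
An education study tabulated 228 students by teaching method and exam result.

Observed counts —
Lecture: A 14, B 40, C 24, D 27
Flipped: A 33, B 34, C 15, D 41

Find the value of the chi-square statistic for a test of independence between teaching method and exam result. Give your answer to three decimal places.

11.779

Row totals: 105, 123. Column totals: 47, 74, 39, 68. Grand total N = 228.
Expected counts (row total × column total / N):
  Lecture, A: 105×47/228 = 21.6447
  Lecture, B: 105×74/228 = 34.0789
  Lecture, C: 105×39/228 = 17.9605
  Lecture, D: 105×68/228 = 31.3158
  Flipped, A: 123×47/228 = 25.3553
  Flipped, B: 123×74/228 = 39.9211
  Flipped, C: 123×39/228 = 21.0395
  Flipped, D: 123×68/228 = 36.6842
Contributions (O − E)²/E:
  (14 − 21.6447)²/21.6447 = 2.7000
  (40 − 34.0789)²/34.0789 = 1.0288
  (24 − 17.9605)²/17.9605 = 2.0309
  (27 − 31.3158)²/31.3158 = 0.5948
  (33 − 25.3553)²/25.3553 = 2.3049
  (34 − 39.9211)²/39.9211 = 0.8782
  (15 − 21.0395)²/21.0395 = 1.7337
  (41 − 36.6842)²/36.6842 = 0.5077
χ² = 2.7000 + 1.0288 + 2.0309 + 0.5948 + 2.3049 + 0.8782 + 1.7337 + 0.5077 = 11.779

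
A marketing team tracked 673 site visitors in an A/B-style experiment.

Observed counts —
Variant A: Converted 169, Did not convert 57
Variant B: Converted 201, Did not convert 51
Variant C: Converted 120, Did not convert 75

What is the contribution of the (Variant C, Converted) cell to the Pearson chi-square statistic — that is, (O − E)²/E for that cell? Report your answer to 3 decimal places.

Row total (Variant C) = 195; column total (Converted) = 490; N = 673.
Expected count E = 195 × 490 / 673 = 141.9762.
Contribution = (O − E)²/E = (120 − 141.9762)² / 141.9762 = 3.402.

3.402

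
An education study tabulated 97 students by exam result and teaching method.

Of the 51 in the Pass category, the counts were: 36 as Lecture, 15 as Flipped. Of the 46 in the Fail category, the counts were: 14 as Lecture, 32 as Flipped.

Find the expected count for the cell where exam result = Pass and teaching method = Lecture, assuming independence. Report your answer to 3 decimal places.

Row total (Pass) = 51; column total (Lecture) = 50; grand total N = 97.
Expected count = (row total × column total) / N = 51 × 50 / 97 = 26.289.

26.289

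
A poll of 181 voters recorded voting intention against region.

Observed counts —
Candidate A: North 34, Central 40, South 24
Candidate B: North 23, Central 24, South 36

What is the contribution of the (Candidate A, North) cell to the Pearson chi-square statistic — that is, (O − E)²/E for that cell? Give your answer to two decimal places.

Row total (Candidate A) = 98; column total (North) = 57; N = 181.
Expected count E = 98 × 57 / 181 = 30.862.
Contribution = (O − E)²/E = (34 − 30.862)² / 30.862 = 0.32.

0.32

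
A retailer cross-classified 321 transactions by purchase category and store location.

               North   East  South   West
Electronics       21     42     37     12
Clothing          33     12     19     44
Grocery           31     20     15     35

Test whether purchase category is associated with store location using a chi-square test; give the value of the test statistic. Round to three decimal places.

Row totals: 112, 108, 101. Column totals: 85, 74, 71, 91. Grand total N = 321.
Expected counts (row total × column total / N):
  Electronics, North: 112×85/321 = 29.6573
  Electronics, East: 112×74/321 = 25.8193
  Electronics, South: 112×71/321 = 24.7726
  Electronics, West: 112×91/321 = 31.7508
  Clothing, North: 108×85/321 = 28.5981
  Clothing, East: 108×74/321 = 24.8972
  Clothing, South: 108×71/321 = 23.8879
  Clothing, West: 108×91/321 = 30.6168
  Grocery, North: 101×85/321 = 26.7445
  Grocery, East: 101×74/321 = 23.2835
  Grocery, South: 101×71/321 = 22.3396
  Grocery, West: 101×91/321 = 28.6324
Contributions (O − E)²/E:
  (21 − 29.6573)²/29.6573 = 2.5272
  (42 − 25.8193)²/25.8193 = 10.1403
  (37 − 24.7726)²/24.7726 = 6.0353
  (12 − 31.7508)²/31.7508 = 12.2861
  (33 − 28.5981)²/28.5981 = 0.6776
  (12 − 24.8972)²/24.8972 = 6.6810
  (19 − 23.8879)²/23.8879 = 1.0002
  (44 − 30.6168)²/30.6168 = 5.8501
  (31 − 26.7445)²/26.7445 = 0.6771
  (20 − 23.2835)²/23.2835 = 0.4630
  (15 − 22.3396)²/22.3396 = 2.4114
  (35 − 28.6324)²/28.6324 = 1.4161
χ² = 2.5272 + 10.1403 + 6.0353 + 12.2861 + 0.6776 + 6.6810 + 1.0002 + 5.8501 + 0.6771 + 0.4630 + 2.4114 + 1.4161 = 50.165

50.165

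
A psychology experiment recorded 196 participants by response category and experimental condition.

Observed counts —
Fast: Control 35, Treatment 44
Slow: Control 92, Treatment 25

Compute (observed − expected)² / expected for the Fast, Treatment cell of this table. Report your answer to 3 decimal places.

Row total (Fast) = 79; column total (Treatment) = 69; N = 196.
Expected count E = 79 × 69 / 196 = 27.8112.
Contribution = (O − E)²/E = (44 − 27.8112)² / 27.8112 = 9.423.

9.423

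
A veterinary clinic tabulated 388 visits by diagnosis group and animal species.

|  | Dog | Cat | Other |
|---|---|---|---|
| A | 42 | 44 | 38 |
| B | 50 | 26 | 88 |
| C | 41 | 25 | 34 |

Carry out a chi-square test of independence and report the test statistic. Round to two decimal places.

23.92

Row totals: 124, 164, 100. Column totals: 133, 95, 160. Grand total N = 388.
Expected counts (row total × column total / N):
  A, Dog: 124×133/388 = 42.505
  A, Cat: 124×95/388 = 30.361
  A, Other: 124×160/388 = 51.134
  B, Dog: 164×133/388 = 56.216
  B, Cat: 164×95/388 = 40.155
  B, Other: 164×160/388 = 67.629
  C, Dog: 100×133/388 = 34.278
  C, Cat: 100×95/388 = 24.485
  C, Other: 100×160/388 = 41.237
Contributions (O − E)²/E:
  (42 − 42.505)²/42.505 = 0.0060
  (44 − 30.361)²/30.361 = 6.1270
  (38 − 51.134)²/51.134 = 3.3735
  (50 − 56.216)²/56.216 = 0.6873
  (26 − 40.155)²/40.155 = 4.9898
  (88 − 67.629)²/67.629 = 6.1361
  (41 − 34.278)²/34.278 = 1.3182
  (25 − 24.485)²/24.485 = 0.0108
  (34 − 41.237)²/41.237 = 1.2701
χ² = 0.0060 + 6.1270 + 3.3735 + 0.6873 + 4.9898 + 6.1361 + 1.3182 + 0.0108 + 1.2701 = 23.92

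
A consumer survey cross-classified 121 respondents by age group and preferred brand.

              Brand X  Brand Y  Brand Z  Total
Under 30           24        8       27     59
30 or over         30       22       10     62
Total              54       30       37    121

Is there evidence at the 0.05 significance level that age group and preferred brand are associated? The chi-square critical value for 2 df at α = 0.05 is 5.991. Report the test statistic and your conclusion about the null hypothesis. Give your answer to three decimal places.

Grand total N = 121.
Expected counts (row total × column total / N):
  Under 30, Brand X: 59×54/121 = 26.3306
  Under 30, Brand Y: 59×30/121 = 14.6281
  Under 30, Brand Z: 59×37/121 = 18.0413
  30 or over, Brand X: 62×54/121 = 27.6694
  30 or over, Brand Y: 62×30/121 = 15.3719
  30 or over, Brand Z: 62×37/121 = 18.9587
Contributions (O − E)²/E:
  (24 − 26.3306)²/26.3306 = 0.2063
  (8 − 14.6281)²/14.6281 = 3.0032
  (27 − 18.0413)²/18.0413 = 4.4486
  (30 − 27.6694)²/27.6694 = 0.1963
  (22 − 15.3719)²/15.3719 = 2.8579
  (10 − 18.9587)²/18.9587 = 4.2333
χ² = 0.2063 + 3.0032 + 4.4486 + 0.1963 + 2.8579 + 4.2333 = 14.946
df = (2−1)(3−1) = 2. Since 14.946 > 5.991, reject the null hypothesis of independence at α = 0.05.

14.946; reject H₀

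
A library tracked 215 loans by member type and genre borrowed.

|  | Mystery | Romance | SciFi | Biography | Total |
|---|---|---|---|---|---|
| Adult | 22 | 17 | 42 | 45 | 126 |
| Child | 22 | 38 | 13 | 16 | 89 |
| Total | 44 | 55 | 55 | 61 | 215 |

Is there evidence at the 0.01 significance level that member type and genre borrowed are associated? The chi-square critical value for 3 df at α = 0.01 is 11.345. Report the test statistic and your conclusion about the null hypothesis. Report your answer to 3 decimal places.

31.666; reject H₀

Grand total N = 215.
Expected counts (row total × column total / N):
  Adult, Mystery: 126×44/215 = 25.78605
  Adult, Romance: 126×55/215 = 32.23256
  Adult, SciFi: 126×55/215 = 32.23256
  Adult, Biography: 126×61/215 = 35.74884
  Child, Mystery: 89×44/215 = 18.21395
  Child, Romance: 89×55/215 = 22.76744
  Child, SciFi: 89×55/215 = 22.76744
  Child, Biography: 89×61/215 = 25.25116
Contributions (O − E)²/E:
  (22 − 25.78605)²/25.78605 = 0.5559
  (17 − 32.23256)²/32.23256 = 7.1986
  (42 − 32.23256)²/32.23256 = 2.9598
  (45 − 35.74884)²/35.74884 = 2.3940
  (22 − 18.21395)²/18.21395 = 0.7870
  (38 − 22.76744)²/22.76744 = 10.1913
  (13 − 22.76744)²/22.76744 = 4.1903
  (16 − 25.25116)²/25.25116 = 3.3893
χ² = 0.5559 + 7.1986 + 2.9598 + 2.3940 + 0.7870 + 10.1913 + 4.1903 + 3.3893 = 31.666
df = (2−1)(4−1) = 3. Since 31.666 > 11.345, reject the null hypothesis of independence at α = 0.01.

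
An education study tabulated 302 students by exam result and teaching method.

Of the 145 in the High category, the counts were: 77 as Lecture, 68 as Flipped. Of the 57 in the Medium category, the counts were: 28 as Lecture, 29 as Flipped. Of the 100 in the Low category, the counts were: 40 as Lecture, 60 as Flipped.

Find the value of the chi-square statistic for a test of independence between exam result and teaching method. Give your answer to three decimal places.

Row totals: 145, 57, 100. Column totals: 145, 157. Grand total N = 302.
Expected counts (row total × column total / N):
  High, Lecture: 145×145/302 = 69.61921
  High, Flipped: 145×157/302 = 75.38079
  Medium, Lecture: 57×145/302 = 27.36755
  Medium, Flipped: 57×157/302 = 29.63245
  Low, Lecture: 100×145/302 = 48.01325
  Low, Flipped: 100×157/302 = 51.98675
Contributions (O − E)²/E:
  (77 − 69.61921)²/69.61921 = 0.7825
  (68 − 75.38079)²/75.38079 = 0.7227
  (28 − 27.36755)²/27.36755 = 0.0146
  (29 − 29.63245)²/29.63245 = 0.0135
  (40 − 48.01325)²/48.01325 = 1.3374
  (60 − 51.98675)²/51.98675 = 1.2352
χ² = 0.7825 + 0.7227 + 0.0146 + 0.0135 + 1.3374 + 1.2352 = 4.106

4.106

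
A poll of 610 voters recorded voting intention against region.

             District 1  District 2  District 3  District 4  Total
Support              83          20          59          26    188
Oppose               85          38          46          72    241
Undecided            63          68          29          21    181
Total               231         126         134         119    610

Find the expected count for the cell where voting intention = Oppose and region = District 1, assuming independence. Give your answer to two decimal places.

Row total (Oppose) = 241; column total (District 1) = 231; grand total N = 610.
Expected count = (row total × column total) / N = 241 × 231 / 610 = 91.26.

91.26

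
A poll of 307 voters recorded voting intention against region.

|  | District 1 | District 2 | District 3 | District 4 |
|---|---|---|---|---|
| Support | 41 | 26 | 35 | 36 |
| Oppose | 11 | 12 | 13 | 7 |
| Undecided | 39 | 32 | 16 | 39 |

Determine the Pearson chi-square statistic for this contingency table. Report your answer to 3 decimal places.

Row totals: 138, 43, 126. Column totals: 91, 70, 64, 82. Grand total N = 307.
Expected counts (row total × column total / N):
  Support, District 1: 138×91/307 = 40.9055
  Support, District 2: 138×70/307 = 31.4658
  Support, District 3: 138×64/307 = 28.7687
  Support, District 4: 138×82/307 = 36.8599
  Oppose, District 1: 43×91/307 = 12.7459
  Oppose, District 2: 43×70/307 = 9.8046
  Oppose, District 3: 43×64/307 = 8.9642
  Oppose, District 4: 43×82/307 = 11.4853
  Undecided, District 1: 126×91/307 = 37.3485
  Undecided, District 2: 126×70/307 = 28.7296
  Undecided, District 3: 126×64/307 = 26.2671
  Undecided, District 4: 126×82/307 = 33.6547
Contributions (O − E)²/E:
  (41 − 40.9055)²/40.9055 = 0.0002
  (26 − 31.4658)²/31.4658 = 0.9494
  (35 − 28.7687)²/28.7687 = 1.3497
  (36 − 36.8599)²/36.8599 = 0.0201
  (11 − 12.7459)²/12.7459 = 0.2391
  (12 − 9.8046)²/9.8046 = 0.4916
  (13 − 8.9642)²/8.9642 = 1.8170
  (7 − 11.4853)²/11.4853 = 1.7516
  (39 − 37.3485)²/37.3485 = 0.0730
  (32 − 28.7296)²/28.7296 = 0.3723
  (16 − 26.2671)²/26.2671 = 4.0131
  (39 − 33.6547)²/33.6547 = 0.8490
χ² = 0.0002 + 0.9494 + 1.3497 + 0.0201 + 0.2391 + 0.4916 + 1.8170 + 1.7516 + 0.0730 + 0.3723 + 4.0131 + 0.8490 = 11.926

11.926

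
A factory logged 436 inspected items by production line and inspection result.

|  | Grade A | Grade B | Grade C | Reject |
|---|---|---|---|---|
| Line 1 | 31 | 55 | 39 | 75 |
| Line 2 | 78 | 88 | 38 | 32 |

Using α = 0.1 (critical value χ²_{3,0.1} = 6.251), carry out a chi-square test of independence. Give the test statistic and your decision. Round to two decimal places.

42.49; reject H₀

Row totals: 200, 236. Column totals: 109, 143, 77, 107. Grand total N = 436.
Expected counts (row total × column total / N):
  Line 1, Grade A: 200×109/436 = 50.0000
  Line 1, Grade B: 200×143/436 = 65.5963
  Line 1, Grade C: 200×77/436 = 35.3211
  Line 1, Reject: 200×107/436 = 49.0826
  Line 2, Grade A: 236×109/436 = 59.0000
  Line 2, Grade B: 236×143/436 = 77.4037
  Line 2, Grade C: 236×77/436 = 41.6789
  Line 2, Reject: 236×107/436 = 57.9174
Contributions (O − E)²/E:
  (31 − 50.0000)²/50.0000 = 7.2200
  (55 − 65.5963)²/65.5963 = 1.7117
  (39 − 35.3211)²/35.3211 = 0.3832
  (75 − 49.0826)²/49.0826 = 13.6853
  (78 − 59.0000)²/59.0000 = 6.1186
  (88 − 77.4037)²/77.4037 = 1.4506
  (38 − 41.6789)²/41.6789 = 0.3247
  (32 − 57.9174)²/57.9174 = 11.5978
χ² = 7.2200 + 1.7117 + 0.3832 + 13.6853 + 6.1186 + 1.4506 + 0.3247 + 11.5978 = 42.49
df = (2−1)(4−1) = 3. Since 42.49 > 6.251, reject the null hypothesis of independence at α = 0.1.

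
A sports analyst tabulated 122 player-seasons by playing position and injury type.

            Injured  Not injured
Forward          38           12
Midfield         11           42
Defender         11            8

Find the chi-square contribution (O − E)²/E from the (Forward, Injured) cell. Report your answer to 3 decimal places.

Row total (Forward) = 50; column total (Injured) = 60; N = 122.
Expected count E = 50 × 60 / 122 = 24.5902.
Contribution = (O − E)²/E = (38 − 24.5902)² / 24.5902 = 7.313.

7.313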